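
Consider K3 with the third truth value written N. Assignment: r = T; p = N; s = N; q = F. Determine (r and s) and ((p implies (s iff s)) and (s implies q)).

r and s = T and N = N
s iff s = N iff N = N
p implies (s iff s) = N implies N = N  [not N or N]
s implies q = N implies F = N
(p implies (s iff s)) and (s implies q) = N and N = N
(r and s) and ((p implies (s iff s)) and (s implies q)) = N and N = N

N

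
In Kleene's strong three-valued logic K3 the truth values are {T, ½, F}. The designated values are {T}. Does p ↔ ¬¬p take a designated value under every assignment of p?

Countermodel: p=½ gives ½, which is not designated.

No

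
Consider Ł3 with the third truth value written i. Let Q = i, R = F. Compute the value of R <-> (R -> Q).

R -> Q = F -> i = T  [min(1, 1−0+½)]
R <-> (R -> Q) = F <-> T = F

F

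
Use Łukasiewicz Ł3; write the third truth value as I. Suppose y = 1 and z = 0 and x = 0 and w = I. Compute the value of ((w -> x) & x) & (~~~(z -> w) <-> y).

0

w -> x = I -> 0 = I  [min(1, 1−½+0)]
(w -> x) & x = I & 0 = 0
z -> w = 0 -> I = 1
~(z -> w) = ~1 = 0
~~(z -> w) = ~0 = 1
~~~(z -> w) = ~1 = 0
~~~(z -> w) <-> y = 0 <-> 1 = 0
((w -> x) & x) & (~~~(z -> w) <-> y) = 0 & 0 = 0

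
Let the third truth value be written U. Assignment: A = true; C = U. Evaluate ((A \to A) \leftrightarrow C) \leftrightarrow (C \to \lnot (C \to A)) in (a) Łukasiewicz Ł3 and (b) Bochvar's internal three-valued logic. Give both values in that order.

In Łukasiewicz Ł3: A \to A = true \to true = true
(A \to A) \leftrightarrow C = true \leftrightarrow U = U  [1 − |1−½|]
C \to A = U \to true = true
\lnot (C \to A) = \lnot true = false
C \to \lnot (C \to A) = U \to false = U
((A \to A) \leftrightarrow C) \leftrightarrow (C \to \lnot (C \to A)) = U \leftrightarrow U = true
In Bochvar's internal three-valued logic: A \to A = true \to true = true
(A \to A) \leftrightarrow C = true \leftrightarrow U = U
C \to A = U \to true = U
\lnot (C \to A) = \lnot U = U
C \to \lnot (C \to A) = U \to U = U
((A \to A) \leftrightarrow C) \leftrightarrow (C \to \lnot (C \to A)) = U \leftrightarrow U = U
They differ because Łukasiewicz Ł3 and Bochvar's internal three-valued logic treat U differently under the binary connectives.

true; U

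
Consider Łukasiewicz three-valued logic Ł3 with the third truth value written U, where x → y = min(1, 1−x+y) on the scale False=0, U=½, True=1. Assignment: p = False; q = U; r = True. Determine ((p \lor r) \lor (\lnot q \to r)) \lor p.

p \lor r = False \lor True = True
\lnot q = \lnot U = U
\lnot q \to r = U \to True = True  [min(1, 1−½+1)]
(p \lor r) \lor (\lnot q \to r) = True \lor True = True
((p \lor r) \lor (\lnot q \to r)) \lor p = True \lor False = True

True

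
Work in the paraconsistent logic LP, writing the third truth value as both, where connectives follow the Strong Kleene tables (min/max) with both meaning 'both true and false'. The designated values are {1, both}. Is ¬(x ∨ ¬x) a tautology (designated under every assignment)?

Countermodel: x=1 gives 0, which is not designated.

No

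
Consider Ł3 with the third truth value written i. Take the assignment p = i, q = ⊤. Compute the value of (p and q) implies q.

p and q = i and ⊤ = i
(p and q) implies q = i implies ⊤ = ⊤  [min(1, 1−½+1)]

⊤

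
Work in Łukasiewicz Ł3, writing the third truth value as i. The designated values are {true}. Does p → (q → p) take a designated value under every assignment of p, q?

Yes

Every assignment of p, q over {true, i, false} gives a value in {true}.
In particular, with p=i, q=i: p → (q → p) = true.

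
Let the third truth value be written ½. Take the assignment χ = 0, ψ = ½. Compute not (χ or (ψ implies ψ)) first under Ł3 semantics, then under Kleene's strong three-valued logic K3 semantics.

0; ½

In Ł3: ψ implies ψ = ½ implies ½ = 1
χ or (ψ implies ψ) = 0 or 1 = 1
not (χ or (ψ implies ψ)) = not 1 = 0
In Kleene's strong three-valued logic K3: ψ implies ψ = ½ implies ½ = ½  [not ½ or ½]
χ or (ψ implies ψ) = 0 or ½ = ½
not (χ or (ψ implies ψ)) = not ½ = ½
They differ because Ł3 and Kleene's strong three-valued logic K3 treat ½ differently under implication.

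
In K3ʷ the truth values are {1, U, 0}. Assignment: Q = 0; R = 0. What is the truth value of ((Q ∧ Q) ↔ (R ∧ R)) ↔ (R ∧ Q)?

Q ∧ Q = 0 ∧ 0 = 0
R ∧ R = 0 ∧ 0 = 0
(Q ∧ Q) ↔ (R ∧ R) = 0 ↔ 0 = 1
R ∧ Q = 0 ∧ 0 = 0
((Q ∧ Q) ↔ (R ∧ R)) ↔ (R ∧ Q) = 1 ↔ 0 = 0

0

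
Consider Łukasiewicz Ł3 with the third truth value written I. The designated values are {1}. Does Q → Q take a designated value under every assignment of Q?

Yes

Every assignment of Q over {1, I, 0} gives a value in {1}.
In particular, with Q=I: Q → Q = 1.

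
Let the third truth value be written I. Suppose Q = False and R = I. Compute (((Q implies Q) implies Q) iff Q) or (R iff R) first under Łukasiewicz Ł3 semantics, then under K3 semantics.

In Łukasiewicz Ł3: Q implies Q = False implies False = True
(Q implies Q) implies Q = True implies False = False
((Q implies Q) implies Q) iff Q = False iff False = True
R iff R = I iff I = True  [1 − |½−½|]
(((Q implies Q) implies Q) iff Q) or (R iff R) = True or True = True
In K3: Q implies Q = False implies False = True
(Q implies Q) implies Q = True implies False = False
((Q implies Q) implies Q) iff Q = False iff False = True
R iff R = I iff I = I
(((Q implies Q) implies Q) iff Q) or (R iff R) = True or I = True

True; True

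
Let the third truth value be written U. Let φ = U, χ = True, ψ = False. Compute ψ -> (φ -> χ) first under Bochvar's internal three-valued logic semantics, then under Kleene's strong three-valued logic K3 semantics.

U; True

In Bochvar's internal three-valued logic: φ -> χ = U -> True = U
ψ -> (φ -> χ) = False -> U = U
In Kleene's strong three-valued logic K3: φ -> χ = U -> True = True  [~U | True]
ψ -> (φ -> χ) = False -> True = True
They differ because Bochvar's internal three-valued logic and Kleene's strong three-valued logic K3 treat U differently under the binary connectives.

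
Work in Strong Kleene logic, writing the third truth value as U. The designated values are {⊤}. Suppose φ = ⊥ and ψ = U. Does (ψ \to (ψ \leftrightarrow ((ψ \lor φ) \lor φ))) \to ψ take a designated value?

No

ψ \lor φ = U \lor ⊥ = U
(ψ \lor φ) \lor φ = U \lor ⊥ = U
ψ \leftrightarrow ((ψ \lor φ) \lor φ) = U \leftrightarrow U = U
ψ \to (ψ \leftrightarrow ((ψ \lor φ) \lor φ)) = U \to U = U  [\lnot U \lor U]
(ψ \to (ψ \leftrightarrow ((ψ \lor φ) \lor φ))) \to ψ = U \to U = U
U ∉ {⊤}.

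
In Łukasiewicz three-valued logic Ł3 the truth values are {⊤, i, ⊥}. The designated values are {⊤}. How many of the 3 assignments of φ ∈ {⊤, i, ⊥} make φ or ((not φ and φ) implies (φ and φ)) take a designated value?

φ=⊤: ⊤ ✓
φ=i: ⊤ ✓
φ=⊥: ⊤ ✓

3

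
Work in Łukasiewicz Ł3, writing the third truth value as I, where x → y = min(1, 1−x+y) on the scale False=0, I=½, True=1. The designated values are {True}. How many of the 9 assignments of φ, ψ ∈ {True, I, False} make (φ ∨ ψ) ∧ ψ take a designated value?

3

Designated under: (φ=True, ψ=True); (φ=I, ψ=True); (φ=False, ψ=True).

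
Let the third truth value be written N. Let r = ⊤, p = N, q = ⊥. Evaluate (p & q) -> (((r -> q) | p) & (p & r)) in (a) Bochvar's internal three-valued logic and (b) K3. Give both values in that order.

In Bochvar's internal three-valued logic: p & q = N & ⊥ = N
r -> q = ⊤ -> ⊥ = ⊥
(r -> q) | p = ⊥ | N = N
p & r = N & ⊤ = N
((r -> q) | p) & (p & r) = N & N = N
(p & q) -> (((r -> q) | p) & (p & r)) = N -> N = N  [any arg is the third value ⇒ result is the third value]
In K3: p & q = N & ⊥ = ⊥
r -> q = ⊤ -> ⊥ = ⊥
(r -> q) | p = ⊥ | N = N
p & r = N & ⊤ = N
((r -> q) | p) & (p & r) = N & N = N
(p & q) -> (((r -> q) | p) & (p & r)) = ⊥ -> N = ⊤  [~⊥ | N]
They differ because Bochvar's internal three-valued logic and K3 treat N differently under the binary connectives.

N; ⊤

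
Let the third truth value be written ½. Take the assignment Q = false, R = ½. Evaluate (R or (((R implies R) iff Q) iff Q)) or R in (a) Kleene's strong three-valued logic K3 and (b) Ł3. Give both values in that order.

In Kleene's strong three-valued logic K3: R implies R = ½ implies ½ = ½  [not ½ or ½]
(R implies R) iff Q = ½ iff false = ½
((R implies R) iff Q) iff Q = ½ iff false = ½
R or (((R implies R) iff Q) iff Q) = ½ or ½ = ½
(R or (((R implies R) iff Q) iff Q)) or R = ½ or ½ = ½
In Ł3: R implies R = ½ implies ½ = true  [min(1, 1−½+½)]
(R implies R) iff Q = true iff false = false
((R implies R) iff Q) iff Q = false iff false = true
R or (((R implies R) iff Q) iff Q) = ½ or true = true
(R or (((R implies R) iff Q) iff Q)) or R = true or ½ = true
They differ because Kleene's strong three-valued logic K3 and Ł3 treat ½ differently under implication.

½; true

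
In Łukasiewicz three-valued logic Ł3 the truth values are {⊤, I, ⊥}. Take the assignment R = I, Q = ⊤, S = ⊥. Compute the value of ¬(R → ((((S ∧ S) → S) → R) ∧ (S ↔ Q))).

S ∧ S = ⊥ ∧ ⊥ = ⊥
(S ∧ S) → S = ⊥ → ⊥ = ⊤
((S ∧ S) → S) → R = ⊤ → I = I
S ↔ Q = ⊥ ↔ ⊤ = ⊥
(((S ∧ S) → S) → R) ∧ (S ↔ Q) = I ∧ ⊥ = ⊥
R → ((((S ∧ S) → S) → R) ∧ (S ↔ Q)) = I → ⊥ = I
¬(R → ((((S ∧ S) → S) → R) ∧ (S ↔ Q))) = ¬I = I

I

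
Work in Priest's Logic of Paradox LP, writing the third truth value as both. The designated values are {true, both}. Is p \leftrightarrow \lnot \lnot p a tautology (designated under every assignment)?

Every assignment of p over {true, both, false} gives a value in {true, both}.
In particular, with p=both: p \leftrightarrow \lnot \lnot p = both.

Yes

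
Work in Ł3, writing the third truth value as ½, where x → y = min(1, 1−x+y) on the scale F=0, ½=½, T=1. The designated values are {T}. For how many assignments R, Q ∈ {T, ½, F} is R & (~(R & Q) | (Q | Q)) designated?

2

Designated under: (R=T, Q=T); (R=T, Q=F).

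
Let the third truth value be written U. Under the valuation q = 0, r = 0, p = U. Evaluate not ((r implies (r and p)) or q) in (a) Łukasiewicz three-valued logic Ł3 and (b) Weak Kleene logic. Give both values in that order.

0; U

In Łukasiewicz three-valued logic Ł3: r and p = 0 and U = 0
r implies (r and p) = 0 implies 0 = 1
(r implies (r and p)) or q = 1 or 0 = 1
not ((r implies (r and p)) or q) = not 1 = 0
In Weak Kleene logic: r and p = 0 and U = U
r implies (r and p) = 0 implies U = U  [any arg is the third value ⇒ result is the third value]
(r implies (r and p)) or q = U or 0 = U
not ((r implies (r and p)) or q) = not U = U
They differ because Łukasiewicz three-valued logic Ł3 and Weak Kleene logic treat U differently under the binary connectives.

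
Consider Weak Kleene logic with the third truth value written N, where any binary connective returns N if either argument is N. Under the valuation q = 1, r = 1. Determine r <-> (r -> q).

r -> q = 1 -> 1 = 1
r <-> (r -> q) = 1 <-> 1 = 1

1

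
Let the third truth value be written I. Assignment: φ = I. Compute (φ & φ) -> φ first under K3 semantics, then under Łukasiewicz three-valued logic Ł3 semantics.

I; ⊤

In K3: φ & φ = I & I = I
(φ & φ) -> φ = I -> I = I
In Łukasiewicz three-valued logic Ł3: φ & φ = I & I = I
(φ & φ) -> φ = I -> I = ⊤  [min(1, 1−½+½)]
They differ because K3 and Łukasiewicz three-valued logic Ł3 treat I differently under implication.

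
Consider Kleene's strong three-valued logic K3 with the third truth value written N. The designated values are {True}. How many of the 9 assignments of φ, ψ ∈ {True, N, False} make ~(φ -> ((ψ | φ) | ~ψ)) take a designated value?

0

Of the 9 assignments, 0 give a value in {True}.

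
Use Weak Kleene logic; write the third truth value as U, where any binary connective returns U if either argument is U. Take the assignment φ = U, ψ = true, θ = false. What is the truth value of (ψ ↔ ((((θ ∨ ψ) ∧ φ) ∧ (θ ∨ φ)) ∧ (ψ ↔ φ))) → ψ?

θ ∨ ψ = false ∨ true = true
(θ ∨ ψ) ∧ φ = true ∧ U = U
θ ∨ φ = false ∨ U = U
((θ ∨ ψ) ∧ φ) ∧ (θ ∨ φ) = U ∧ U = U
ψ ↔ φ = true ↔ U = U
(((θ ∨ ψ) ∧ φ) ∧ (θ ∨ φ)) ∧ (ψ ↔ φ) = U ∧ U = U
ψ ↔ ((((θ ∨ ψ) ∧ φ) ∧ (θ ∨ φ)) ∧ (ψ ↔ φ)) = true ↔ U = U
(ψ ↔ ((((θ ∨ ψ) ∧ φ) ∧ (θ ∨ φ)) ∧ (ψ ↔ φ))) → ψ = U → true = U

U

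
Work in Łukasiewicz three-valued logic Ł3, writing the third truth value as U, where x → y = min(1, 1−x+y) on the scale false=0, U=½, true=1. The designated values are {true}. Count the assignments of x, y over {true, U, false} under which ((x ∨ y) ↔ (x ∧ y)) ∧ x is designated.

1

Designated under: (x=true, y=true).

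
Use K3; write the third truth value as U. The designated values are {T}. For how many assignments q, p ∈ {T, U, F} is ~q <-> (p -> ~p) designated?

Designated under: (q=T, p=T); (q=F, p=F).

2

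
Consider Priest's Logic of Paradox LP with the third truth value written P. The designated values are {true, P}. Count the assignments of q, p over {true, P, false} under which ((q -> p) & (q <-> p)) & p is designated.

5

Of the 9 assignments, 5 give a value in {true, P}.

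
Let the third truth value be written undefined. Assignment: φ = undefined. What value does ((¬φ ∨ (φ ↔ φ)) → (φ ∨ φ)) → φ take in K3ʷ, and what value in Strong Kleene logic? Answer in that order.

undefined; undefined

In K3ʷ: ¬φ = ¬undefined = undefined
φ ↔ φ = undefined ↔ undefined = undefined
¬φ ∨ (φ ↔ φ) = undefined ∨ undefined = undefined
φ ∨ φ = undefined ∨ undefined = undefined
(¬φ ∨ (φ ↔ φ)) → (φ ∨ φ) = undefined → undefined = undefined  [any arg is the third value ⇒ result is the third value]
((¬φ ∨ (φ ↔ φ)) → (φ ∨ φ)) → φ = undefined → undefined = undefined
In Strong Kleene logic: ¬φ = ¬undefined = undefined
φ ↔ φ = undefined ↔ undefined = undefined
¬φ ∨ (φ ↔ φ) = undefined ∨ undefined = undefined
φ ∨ φ = undefined ∨ undefined = undefined
(¬φ ∨ (φ ↔ φ)) → (φ ∨ φ) = undefined → undefined = undefined
((¬φ ∨ (φ ↔ φ)) → (φ ∨ φ)) → φ = undefined → undefined = undefined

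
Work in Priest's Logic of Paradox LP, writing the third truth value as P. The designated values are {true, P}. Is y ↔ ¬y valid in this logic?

Countermodel: y=true gives false, which is not designated.

No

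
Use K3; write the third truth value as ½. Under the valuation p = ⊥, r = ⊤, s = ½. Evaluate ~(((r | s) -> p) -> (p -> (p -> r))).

⊥

r | s = ⊤ | ½ = ⊤
(r | s) -> p = ⊤ -> ⊥ = ⊥
p -> r = ⊥ -> ⊤ = ⊤
p -> (p -> r) = ⊥ -> ⊤ = ⊤
((r | s) -> p) -> (p -> (p -> r)) = ⊥ -> ⊤ = ⊤
~(((r | s) -> p) -> (p -> (p -> r))) = ~⊤ = ⊥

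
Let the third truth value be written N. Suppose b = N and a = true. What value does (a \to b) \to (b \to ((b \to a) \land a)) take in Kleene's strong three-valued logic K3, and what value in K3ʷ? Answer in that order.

In Kleene's strong three-valued logic K3: a \to b = true \to N = N  [\lnot true \lor N]
b \to a = N \to true = true
(b \to a) \land a = true \land true = true
b \to ((b \to a) \land a) = N \to true = true
(a \to b) \to (b \to ((b \to a) \land a)) = N \to true = true
In K3ʷ: a \to b = true \to N = N  [any arg is the third value ⇒ result is the third value]
b \to a = N \to true = N
(b \to a) \land a = N \land true = N
b \to ((b \to a) \land a) = N \to N = N
(a \to b) \to (b \to ((b \to a) \land a)) = N \to N = N
They differ because Kleene's strong three-valued logic K3 and K3ʷ treat N differently under the binary connectives.

true; N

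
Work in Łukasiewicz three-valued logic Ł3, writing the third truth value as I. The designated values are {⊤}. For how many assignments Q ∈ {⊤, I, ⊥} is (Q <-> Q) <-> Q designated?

Q=⊤: ⊤ ✓
Q=I: I ·
Q=⊥: ⊥ ·

1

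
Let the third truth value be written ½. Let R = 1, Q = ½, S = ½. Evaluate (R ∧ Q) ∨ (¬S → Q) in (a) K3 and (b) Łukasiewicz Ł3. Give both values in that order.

In K3: R ∧ Q = 1 ∧ ½ = ½
¬S = ¬½ = ½
¬S → Q = ½ → ½ = ½  [¬½ ∨ ½]
(R ∧ Q) ∨ (¬S → Q) = ½ ∨ ½ = ½
In Łukasiewicz Ł3: R ∧ Q = 1 ∧ ½ = ½
¬S = ¬½ = ½
¬S → Q = ½ → ½ = 1  [min(1, 1−½+½)]
(R ∧ Q) ∨ (¬S → Q) = ½ ∨ 1 = 1
They differ because K3 and Łukasiewicz Ł3 treat ½ differently under implication.

½; 1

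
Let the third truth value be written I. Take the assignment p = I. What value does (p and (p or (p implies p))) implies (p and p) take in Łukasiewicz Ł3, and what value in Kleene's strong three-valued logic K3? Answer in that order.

In Łukasiewicz Ł3: p implies p = I implies I = true  [min(1, 1−½+½)]
p or (p implies p) = I or true = true
p and (p or (p implies p)) = I and true = I
p and p = I and I = I
(p and (p or (p implies p))) implies (p and p) = I implies I = true
In Kleene's strong three-valued logic K3: p implies p = I implies I = I  [not I or I]
p or (p implies p) = I or I = I
p and (p or (p implies p)) = I and I = I
p and p = I and I = I
(p and (p or (p implies p))) implies (p and p) = I implies I = I
They differ because Łukasiewicz Ł3 and Kleene's strong three-valued logic K3 treat I differently under implication.

true; I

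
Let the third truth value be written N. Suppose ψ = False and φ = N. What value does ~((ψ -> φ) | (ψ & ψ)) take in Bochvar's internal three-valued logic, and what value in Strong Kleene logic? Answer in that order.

N; False

In Bochvar's internal three-valued logic: ψ -> φ = False -> N = N  [any arg is the third value ⇒ result is the third value]
ψ & ψ = False & False = False
(ψ -> φ) | (ψ & ψ) = N | False = N
~((ψ -> φ) | (ψ & ψ)) = ~N = N
In Strong Kleene logic: ψ -> φ = False -> N = True
ψ & ψ = False & False = False
(ψ -> φ) | (ψ & ψ) = True | False = True
~((ψ -> φ) | (ψ & ψ)) = ~True = False
They differ because Bochvar's internal three-valued logic and Strong Kleene logic treat N differently under the binary connectives.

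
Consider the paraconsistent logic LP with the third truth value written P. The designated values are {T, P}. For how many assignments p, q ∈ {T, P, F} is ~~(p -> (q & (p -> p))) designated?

8

Of the 9 assignments, 8 give a value in {T, P}.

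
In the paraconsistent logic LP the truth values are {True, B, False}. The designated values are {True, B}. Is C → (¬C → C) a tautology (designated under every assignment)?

Yes

Every assignment of C over {True, B, False} gives a value in {True, B}.
In particular, with C=B: C → (¬C → C) = B.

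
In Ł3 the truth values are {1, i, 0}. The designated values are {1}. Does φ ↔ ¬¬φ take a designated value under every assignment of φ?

Yes

Every assignment of φ over {1, i, 0} gives a value in {1}.
In particular, with φ=i: φ ↔ ¬¬φ = 1.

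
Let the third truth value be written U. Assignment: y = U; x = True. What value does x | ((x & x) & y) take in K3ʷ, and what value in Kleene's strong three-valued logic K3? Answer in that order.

In K3ʷ: x & x = True & True = True
(x & x) & y = True & U = U
x | ((x & x) & y) = True | U = U
In Kleene's strong three-valued logic K3: x & x = True & True = True
(x & x) & y = True & U = U
x | ((x & x) & y) = True | U = True
They differ because K3ʷ and Kleene's strong three-valued logic K3 treat U differently under the binary connectives.

U; True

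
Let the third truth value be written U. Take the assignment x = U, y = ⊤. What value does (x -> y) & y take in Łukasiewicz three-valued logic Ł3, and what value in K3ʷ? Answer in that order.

⊤; U

In Łukasiewicz three-valued logic Ł3: x -> y = U -> ⊤ = ⊤
(x -> y) & y = ⊤ & ⊤ = ⊤
In K3ʷ: x -> y = U -> ⊤ = U  [any arg is the third value ⇒ result is the third value]
(x -> y) & y = U & ⊤ = U
They differ because Łukasiewicz three-valued logic Ł3 and K3ʷ treat U differently under the binary connectives.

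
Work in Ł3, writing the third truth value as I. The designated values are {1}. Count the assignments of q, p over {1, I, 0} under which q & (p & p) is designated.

Designated under: (q=1, p=1).

1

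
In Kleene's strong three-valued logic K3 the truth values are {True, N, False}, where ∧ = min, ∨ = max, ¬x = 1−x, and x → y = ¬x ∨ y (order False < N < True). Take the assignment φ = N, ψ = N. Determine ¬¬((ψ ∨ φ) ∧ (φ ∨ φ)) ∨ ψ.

ψ ∨ φ = N ∨ N = N
φ ∨ φ = N ∨ N = N
(ψ ∨ φ) ∧ (φ ∨ φ) = N ∧ N = N
¬((ψ ∨ φ) ∧ (φ ∨ φ)) = ¬N = N
¬¬((ψ ∨ φ) ∧ (φ ∨ φ)) = ¬N = N
¬¬((ψ ∨ φ) ∧ (φ ∨ φ)) ∨ ψ = N ∨ N = N

N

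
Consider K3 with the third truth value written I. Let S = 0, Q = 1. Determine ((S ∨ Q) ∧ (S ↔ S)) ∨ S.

S ∨ Q = 0 ∨ 1 = 1
S ↔ S = 0 ↔ 0 = 1
(S ∨ Q) ∧ (S ↔ S) = 1 ∧ 1 = 1
((S ∨ Q) ∧ (S ↔ S)) ∨ S = 1 ∨ 0 = 1

1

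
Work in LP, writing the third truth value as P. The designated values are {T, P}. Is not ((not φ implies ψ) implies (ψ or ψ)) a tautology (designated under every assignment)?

No

Countermodel: φ=T, ψ=T gives F, which is not designated.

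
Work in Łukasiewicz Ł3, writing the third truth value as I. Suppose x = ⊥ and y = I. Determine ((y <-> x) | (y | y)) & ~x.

y <-> x = I <-> ⊥ = I  [1 − |½−0|]
y | y = I | I = I
(y <-> x) | (y | y) = I | I = I
~x = ~⊥ = ⊤
((y <-> x) | (y | y)) & ~x = I & ⊤ = I

I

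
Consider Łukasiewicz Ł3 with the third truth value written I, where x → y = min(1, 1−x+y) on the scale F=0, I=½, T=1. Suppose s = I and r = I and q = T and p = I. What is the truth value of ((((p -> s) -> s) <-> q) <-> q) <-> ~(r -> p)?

I

p -> s = I -> I = T  [min(1, 1−½+½)]
(p -> s) -> s = T -> I = I
((p -> s) -> s) <-> q = I <-> T = I
(((p -> s) -> s) <-> q) <-> q = I <-> T = I
r -> p = I -> I = T
~(r -> p) = ~T = F
((((p -> s) -> s) <-> q) <-> q) <-> ~(r -> p) = I <-> F = I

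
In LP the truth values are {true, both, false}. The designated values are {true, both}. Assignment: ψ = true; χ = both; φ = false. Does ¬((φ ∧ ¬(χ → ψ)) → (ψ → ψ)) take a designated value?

χ → ψ = both → true = true  [¬both ∨ true]
¬(χ → ψ) = ¬true = false
φ ∧ ¬(χ → ψ) = false ∧ false = false
ψ → ψ = true → true = true
(φ ∧ ¬(χ → ψ)) → (ψ → ψ) = false → true = true
¬((φ ∧ ¬(χ → ψ)) → (ψ → ψ)) = ¬true = false
false ∉ {true, both}.

No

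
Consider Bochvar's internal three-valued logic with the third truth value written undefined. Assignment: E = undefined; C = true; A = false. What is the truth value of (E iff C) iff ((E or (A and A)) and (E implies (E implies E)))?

E iff C = undefined iff true = undefined
A and A = false and false = false
E or (A and A) = undefined or false = undefined
E implies E = undefined implies undefined = undefined
E implies (E implies E) = undefined implies undefined = undefined
(E or (A and A)) and (E implies (E implies E)) = undefined and undefined = undefined
(E iff C) iff ((E or (A and A)) and (E implies (E implies E))) = undefined iff undefined = undefined

undefined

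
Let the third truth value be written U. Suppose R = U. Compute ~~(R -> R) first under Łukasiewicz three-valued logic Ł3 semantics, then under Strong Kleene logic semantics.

true; U

In Łukasiewicz three-valued logic Ł3: R -> R = U -> U = true  [min(1, 1−½+½)]
~(R -> R) = ~true = false
~~(R -> R) = ~false = true
In Strong Kleene logic: R -> R = U -> U = U  [~U | U]
~(R -> R) = ~U = U
~~(R -> R) = ~U = U
They differ because Łukasiewicz three-valued logic Ł3 and Strong Kleene logic treat U differently under implication.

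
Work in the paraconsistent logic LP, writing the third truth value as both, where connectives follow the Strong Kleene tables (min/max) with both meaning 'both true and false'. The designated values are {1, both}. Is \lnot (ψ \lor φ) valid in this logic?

Countermodel: ψ=1, φ=1 gives 0, which is not designated.

No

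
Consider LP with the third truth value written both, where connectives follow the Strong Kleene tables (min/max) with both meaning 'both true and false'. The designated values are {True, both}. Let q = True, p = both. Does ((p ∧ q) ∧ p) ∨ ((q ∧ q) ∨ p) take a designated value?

Yes

p ∧ q = both ∧ True = both
(p ∧ q) ∧ p = both ∧ both = both
q ∧ q = True ∧ True = True
(q ∧ q) ∨ p = True ∨ both = True
((p ∧ q) ∧ p) ∨ ((q ∧ q) ∨ p) = both ∨ True = True
True ∈ {True, both}.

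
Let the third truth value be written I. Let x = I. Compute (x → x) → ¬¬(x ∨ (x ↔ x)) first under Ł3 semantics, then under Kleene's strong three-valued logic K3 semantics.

True; I

In Ł3: x → x = I → I = True
x ↔ x = I ↔ I = True
x ∨ (x ↔ x) = I ∨ True = True
¬(x ∨ (x ↔ x)) = ¬True = False
¬¬(x ∨ (x ↔ x)) = ¬False = True
(x → x) → ¬¬(x ∨ (x ↔ x)) = True → True = True
In Kleene's strong three-valued logic K3: x → x = I → I = I  [¬I ∨ I]
x ↔ x = I ↔ I = I
x ∨ (x ↔ x) = I ∨ I = I
¬(x ∨ (x ↔ x)) = ¬I = I
¬¬(x ∨ (x ↔ x)) = ¬I = I
(x → x) → ¬¬(x ∨ (x ↔ x)) = I → I = I
They differ because Ł3 and Kleene's strong three-valued logic K3 treat I differently under implication.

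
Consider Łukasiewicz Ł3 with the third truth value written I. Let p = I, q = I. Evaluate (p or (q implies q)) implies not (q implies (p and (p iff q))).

q implies q = I implies I = T  [min(1, 1−½+½)]
p or (q implies q) = I or T = T
p iff q = I iff I = T
p and (p iff q) = I and T = I
q implies (p and (p iff q)) = I implies I = T
not (q implies (p and (p iff q))) = not T = F
(p or (q implies q)) implies not (q implies (p and (p iff q))) = T implies F = F

F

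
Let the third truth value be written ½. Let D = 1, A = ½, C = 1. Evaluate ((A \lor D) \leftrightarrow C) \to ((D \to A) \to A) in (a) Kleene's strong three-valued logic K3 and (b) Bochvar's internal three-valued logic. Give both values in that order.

In Kleene's strong three-valued logic K3: A \lor D = ½ \lor 1 = 1
(A \lor D) \leftrightarrow C = 1 \leftrightarrow 1 = 1
D \to A = 1 \to ½ = ½  [\lnot 1 \lor ½]
(D \to A) \to A = ½ \to ½ = ½
((A \lor D) \leftrightarrow C) \to ((D \to A) \to A) = 1 \to ½ = ½
In Bochvar's internal three-valued logic: A \lor D = ½ \lor 1 = ½
(A \lor D) \leftrightarrow C = ½ \leftrightarrow 1 = ½
D \to A = 1 \to ½ = ½
(D \to A) \to A = ½ \to ½ = ½
((A \lor D) \leftrightarrow C) \to ((D \to A) \to A) = ½ \to ½ = ½

½; ½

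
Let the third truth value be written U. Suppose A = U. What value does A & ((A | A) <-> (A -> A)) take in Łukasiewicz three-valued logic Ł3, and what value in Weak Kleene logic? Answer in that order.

In Łukasiewicz three-valued logic Ł3: A | A = U | U = U
A -> A = U -> U = True  [min(1, 1−½+½)]
(A | A) <-> (A -> A) = U <-> True = U
A & ((A | A) <-> (A -> A)) = U & U = U
In Weak Kleene logic: A | A = U | U = U
A -> A = U -> U = U  [any arg is the third value ⇒ result is the third value]
(A | A) <-> (A -> A) = U <-> U = U
A & ((A | A) <-> (A -> A)) = U & U = U

U; U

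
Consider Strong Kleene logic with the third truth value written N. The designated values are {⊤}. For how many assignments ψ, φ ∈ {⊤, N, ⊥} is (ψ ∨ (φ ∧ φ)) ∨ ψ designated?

Of the 9 assignments, 5 give a value in {⊤}.

5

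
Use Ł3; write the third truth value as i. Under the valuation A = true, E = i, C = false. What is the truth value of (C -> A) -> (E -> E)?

true

C -> A = false -> true = true
E -> E = i -> i = true  [min(1, 1−½+½)]
(C -> A) -> (E -> E) = true -> true = true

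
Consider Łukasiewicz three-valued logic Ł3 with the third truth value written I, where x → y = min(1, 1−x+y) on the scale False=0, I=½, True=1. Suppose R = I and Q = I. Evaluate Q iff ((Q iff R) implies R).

Q iff R = I iff I = True  [1 − |½−½|]
(Q iff R) implies R = True implies I = I
Q iff ((Q iff R) implies R) = I iff I = True

True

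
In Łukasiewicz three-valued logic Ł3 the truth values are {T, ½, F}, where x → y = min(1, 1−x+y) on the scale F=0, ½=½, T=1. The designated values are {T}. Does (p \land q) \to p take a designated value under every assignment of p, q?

Yes

Every assignment of p, q over {T, ½, F} gives a value in {T}.
In particular, with p=½, q=½: (p \land q) \to p = T.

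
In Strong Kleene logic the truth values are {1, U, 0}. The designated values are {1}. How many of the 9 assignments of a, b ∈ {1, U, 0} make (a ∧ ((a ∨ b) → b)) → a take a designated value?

Of the 9 assignments, 6 give a value in {1}.

6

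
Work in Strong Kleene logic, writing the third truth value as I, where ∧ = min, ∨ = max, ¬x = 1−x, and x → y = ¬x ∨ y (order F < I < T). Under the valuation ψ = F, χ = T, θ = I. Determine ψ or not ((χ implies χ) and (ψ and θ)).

T

χ implies χ = T implies T = T
ψ and θ = F and I = F
(χ implies χ) and (ψ and θ) = T and F = F
not ((χ implies χ) and (ψ and θ)) = not F = T
ψ or not ((χ implies χ) and (ψ and θ)) = F or T = T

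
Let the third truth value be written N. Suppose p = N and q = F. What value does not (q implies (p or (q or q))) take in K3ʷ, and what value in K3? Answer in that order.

N; F

In K3ʷ: q or q = F or F = F
p or (q or q) = N or F = N
q implies (p or (q or q)) = F implies N = N
not (q implies (p or (q or q))) = not N = N
In K3: q or q = F or F = F
p or (q or q) = N or F = N
q implies (p or (q or q)) = F implies N = T  [not F or N]
not (q implies (p or (q or q))) = not T = F
They differ because K3ʷ and K3 treat N differently under the binary connectives.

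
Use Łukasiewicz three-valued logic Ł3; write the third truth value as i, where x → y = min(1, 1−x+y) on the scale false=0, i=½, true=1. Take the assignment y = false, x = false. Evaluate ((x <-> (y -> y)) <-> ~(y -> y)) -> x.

y -> y = false -> false = true
x <-> (y -> y) = false <-> true = false
y -> y = false -> false = true
~(y -> y) = ~true = false
(x <-> (y -> y)) <-> ~(y -> y) = false <-> false = true
((x <-> (y -> y)) <-> ~(y -> y)) -> x = true -> false = false

false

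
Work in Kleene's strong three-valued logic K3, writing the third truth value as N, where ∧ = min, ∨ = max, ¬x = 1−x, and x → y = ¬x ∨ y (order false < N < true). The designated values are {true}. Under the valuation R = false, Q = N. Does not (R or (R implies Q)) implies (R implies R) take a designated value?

R implies Q = false implies N = true  [not false or N]
R or (R implies Q) = false or true = true
not (R or (R implies Q)) = not true = false
R implies R = false implies false = true
not (R or (R implies Q)) implies (R implies R) = false implies true = true
true ∈ {true}.

Yes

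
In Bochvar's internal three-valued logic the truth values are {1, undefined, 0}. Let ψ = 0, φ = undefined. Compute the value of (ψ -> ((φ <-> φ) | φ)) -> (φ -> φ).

φ <-> φ = undefined <-> undefined = undefined
(φ <-> φ) | φ = undefined | undefined = undefined
ψ -> ((φ <-> φ) | φ) = 0 -> undefined = undefined  [any arg is the third value ⇒ result is the third value]
φ -> φ = undefined -> undefined = undefined
(ψ -> ((φ <-> φ) | φ)) -> (φ -> φ) = undefined -> undefined = undefined

undefined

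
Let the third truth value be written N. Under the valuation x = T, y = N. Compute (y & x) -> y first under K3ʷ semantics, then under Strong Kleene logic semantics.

N; N

In K3ʷ: y & x = N & T = N
(y & x) -> y = N -> N = N
In Strong Kleene logic: y & x = N & T = N
(y & x) -> y = N -> N = N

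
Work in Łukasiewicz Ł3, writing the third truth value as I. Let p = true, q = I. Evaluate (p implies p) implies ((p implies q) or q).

I

p implies p = true implies true = true
p implies q = true implies I = I  [min(1, 1−1+½)]
(p implies q) or q = I or I = I
(p implies p) implies ((p implies q) or q) = true implies I = I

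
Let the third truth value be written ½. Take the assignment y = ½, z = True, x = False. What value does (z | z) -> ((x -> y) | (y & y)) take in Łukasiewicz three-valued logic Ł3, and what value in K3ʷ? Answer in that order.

In Łukasiewicz three-valued logic Ł3: z | z = True | True = True
x -> y = False -> ½ = True
y & y = ½ & ½ = ½
(x -> y) | (y & y) = True | ½ = True
(z | z) -> ((x -> y) | (y & y)) = True -> True = True
In K3ʷ: z | z = True | True = True
x -> y = False -> ½ = ½  [any arg is the third value ⇒ result is the third value]
y & y = ½ & ½ = ½
(x -> y) | (y & y) = ½ | ½ = ½
(z | z) -> ((x -> y) | (y & y)) = True -> ½ = ½
They differ because Łukasiewicz three-valued logic Ł3 and K3ʷ treat ½ differently under the binary connectives.

True; ½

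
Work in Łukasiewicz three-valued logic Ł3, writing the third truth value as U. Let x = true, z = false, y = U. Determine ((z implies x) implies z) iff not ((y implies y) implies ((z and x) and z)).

false

z implies x = false implies true = true
(z implies x) implies z = true implies false = false
y implies y = U implies U = true  [min(1, 1−½+½)]
z and x = false and true = false
(z and x) and z = false and false = false
(y implies y) implies ((z and x) and z) = true implies false = false
not ((y implies y) implies ((z and x) and z)) = not false = true
((z implies x) implies z) iff not ((y implies y) implies ((z and x) and z)) = false iff true = false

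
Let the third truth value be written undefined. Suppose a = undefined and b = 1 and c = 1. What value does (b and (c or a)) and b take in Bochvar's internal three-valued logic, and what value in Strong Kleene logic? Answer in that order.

In Bochvar's internal three-valued logic: c or a = 1 or undefined = undefined
b and (c or a) = 1 and undefined = undefined
(b and (c or a)) and b = undefined and 1 = undefined
In Strong Kleene logic: c or a = 1 or undefined = 1
b and (c or a) = 1 and 1 = 1
(b and (c or a)) and b = 1 and 1 = 1
They differ because Bochvar's internal three-valued logic and Strong Kleene logic treat undefined differently under the binary connectives.

undefined; 1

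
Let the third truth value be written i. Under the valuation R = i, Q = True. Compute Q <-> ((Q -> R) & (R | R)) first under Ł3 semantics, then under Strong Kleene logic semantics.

In Ł3: Q -> R = True -> i = i  [min(1, 1−1+½)]
R | R = i | i = i
(Q -> R) & (R | R) = i & i = i
Q <-> ((Q -> R) & (R | R)) = True <-> i = i
In Strong Kleene logic: Q -> R = True -> i = i
R | R = i | i = i
(Q -> R) & (R | R) = i & i = i
Q <-> ((Q -> R) & (R | R)) = True <-> i = i

i; i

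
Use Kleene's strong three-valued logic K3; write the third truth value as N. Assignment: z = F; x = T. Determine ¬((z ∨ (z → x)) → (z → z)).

F

z → x = F → T = T
z ∨ (z → x) = F ∨ T = T
z → z = F → F = T
(z ∨ (z → x)) → (z → z) = T → T = T
¬((z ∨ (z → x)) → (z → z)) = ¬T = F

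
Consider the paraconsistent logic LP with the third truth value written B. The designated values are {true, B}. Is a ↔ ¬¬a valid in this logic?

Every assignment of a over {true, B, false} gives a value in {true, B}.
In particular, with a=B: a ↔ ¬¬a = B.

Yes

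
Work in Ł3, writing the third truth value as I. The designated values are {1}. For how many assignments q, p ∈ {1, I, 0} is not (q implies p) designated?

1

Designated under: (q=1, p=0).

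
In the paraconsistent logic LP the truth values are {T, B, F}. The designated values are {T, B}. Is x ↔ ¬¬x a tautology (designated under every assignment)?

Yes

Every assignment of x over {T, B, F} gives a value in {T, B}.
In particular, with x=B: x ↔ ¬¬x = B.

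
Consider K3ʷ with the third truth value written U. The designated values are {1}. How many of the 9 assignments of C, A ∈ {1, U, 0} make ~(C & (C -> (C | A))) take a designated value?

Designated under: (C=0, A=1); (C=0, A=0).

2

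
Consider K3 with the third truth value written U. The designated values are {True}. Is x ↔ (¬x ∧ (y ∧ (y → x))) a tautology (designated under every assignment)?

Countermodel: x=True, y=True gives False, which is not designated.

No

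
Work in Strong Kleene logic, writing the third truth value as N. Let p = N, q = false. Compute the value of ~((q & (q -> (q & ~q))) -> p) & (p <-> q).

false

~q = ~false = true
q & ~q = false & true = false
q -> (q & ~q) = false -> false = true
q & (q -> (q & ~q)) = false & true = false
(q & (q -> (q & ~q))) -> p = false -> N = true  [~false | N]
~((q & (q -> (q & ~q))) -> p) = ~true = false
p <-> q = N <-> false = N
~((q & (q -> (q & ~q))) -> p) & (p <-> q) = false & N = false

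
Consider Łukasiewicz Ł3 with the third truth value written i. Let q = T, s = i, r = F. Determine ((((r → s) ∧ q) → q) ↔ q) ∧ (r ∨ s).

r → s = F → i = T  [min(1, 1−0+½)]
(r → s) ∧ q = T ∧ T = T
((r → s) ∧ q) → q = T → T = T
(((r → s) ∧ q) → q) ↔ q = T ↔ T = T
r ∨ s = F ∨ i = i
((((r → s) ∧ q) → q) ↔ q) ∧ (r ∨ s) = T ∧ i = i

i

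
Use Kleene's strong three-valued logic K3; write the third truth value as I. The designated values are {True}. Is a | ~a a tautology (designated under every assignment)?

Countermodel: a=I gives I, which is not designated.

No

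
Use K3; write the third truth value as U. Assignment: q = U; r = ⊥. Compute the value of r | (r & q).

r & q = ⊥ & U = ⊥
r | (r & q) = ⊥ | ⊥ = ⊥

⊥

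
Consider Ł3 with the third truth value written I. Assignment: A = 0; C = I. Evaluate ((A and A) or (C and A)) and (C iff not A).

0

A and A = 0 and 0 = 0
C and A = I and 0 = 0
(A and A) or (C and A) = 0 or 0 = 0
not A = not 0 = 1
C iff not A = I iff 1 = I  [1 − |½−1|]
((A and A) or (C and A)) and (C iff not A) = 0 and I = 0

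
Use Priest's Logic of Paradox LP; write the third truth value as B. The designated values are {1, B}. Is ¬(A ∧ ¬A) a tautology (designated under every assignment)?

Every assignment of A over {1, B, 0} gives a value in {1, B}.
In particular, with A=B: ¬(A ∧ ¬A) = B.

Yes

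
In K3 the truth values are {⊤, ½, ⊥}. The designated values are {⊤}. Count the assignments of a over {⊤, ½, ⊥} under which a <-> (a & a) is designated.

a=⊤: ⊤ ✓
a=½: ½ ·
a=⊥: ⊤ ✓

2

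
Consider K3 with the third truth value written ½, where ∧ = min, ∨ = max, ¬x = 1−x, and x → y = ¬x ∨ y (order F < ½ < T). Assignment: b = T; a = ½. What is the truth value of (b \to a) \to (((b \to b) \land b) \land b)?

b \to a = T \to ½ = ½  [\lnot T \lor ½]
b \to b = T \to T = T
(b \to b) \land b = T \land T = T
((b \to b) \land b) \land b = T \land T = T
(b \to a) \to (((b \to b) \land b) \land b) = ½ \to T = T

T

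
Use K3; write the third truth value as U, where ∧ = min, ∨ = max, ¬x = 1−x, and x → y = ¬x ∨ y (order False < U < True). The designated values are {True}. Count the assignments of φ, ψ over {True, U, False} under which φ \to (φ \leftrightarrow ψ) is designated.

Designated under: (φ=True, ψ=True); (φ=False, ψ=True); (φ=False, ψ=U); (φ=False, ψ=False).

4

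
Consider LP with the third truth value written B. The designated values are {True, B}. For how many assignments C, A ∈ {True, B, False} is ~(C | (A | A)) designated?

4

Designated under: (C=B, A=B); (C=B, A=False); (C=False, A=B); (C=False, A=False).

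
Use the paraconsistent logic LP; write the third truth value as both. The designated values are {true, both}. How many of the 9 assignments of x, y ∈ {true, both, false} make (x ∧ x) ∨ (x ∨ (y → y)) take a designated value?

Of the 9 assignments, 9 give a value in {true, both}.

9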